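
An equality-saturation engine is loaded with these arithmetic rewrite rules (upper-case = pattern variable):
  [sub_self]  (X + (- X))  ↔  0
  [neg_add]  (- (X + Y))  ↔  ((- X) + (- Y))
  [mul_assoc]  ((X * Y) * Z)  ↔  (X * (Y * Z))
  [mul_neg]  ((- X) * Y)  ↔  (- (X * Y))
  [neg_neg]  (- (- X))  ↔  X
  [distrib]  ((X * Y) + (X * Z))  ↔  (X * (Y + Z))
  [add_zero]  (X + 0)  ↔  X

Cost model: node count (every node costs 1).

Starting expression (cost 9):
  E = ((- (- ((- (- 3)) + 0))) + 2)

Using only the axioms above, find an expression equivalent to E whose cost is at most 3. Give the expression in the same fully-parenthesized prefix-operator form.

(1) (- (- 3))  =[neg_neg →]=  3    ⊢ ((- (- (3 + 0))) + 2)
(2) (3 + 0)  =[add_zero →]=  3    ⊢ ((- (- 3)) + 2)
(3) (- (- 3))  =[neg_neg →]=  3    ⊢ cost 3, within 3

(3 + 2)   [cost 3]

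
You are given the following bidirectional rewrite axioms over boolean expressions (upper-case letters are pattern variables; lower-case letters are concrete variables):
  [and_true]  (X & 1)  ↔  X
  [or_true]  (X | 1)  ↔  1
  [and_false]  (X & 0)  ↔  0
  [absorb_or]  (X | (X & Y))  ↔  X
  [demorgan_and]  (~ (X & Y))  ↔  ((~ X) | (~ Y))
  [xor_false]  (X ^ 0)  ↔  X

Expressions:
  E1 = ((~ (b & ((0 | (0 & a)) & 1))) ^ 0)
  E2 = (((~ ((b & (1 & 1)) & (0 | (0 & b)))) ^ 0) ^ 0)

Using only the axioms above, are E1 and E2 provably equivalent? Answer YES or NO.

YES

step 1: and_true (→) rewrites ((0 | (0 & a)) & 1) into (0 | (0 & a)), now ((~ (b & (0 | (0 & a)))) ^ 0)
step 2: xor_false (→) rewrites ((~ (b & (0 | (0 & a)))) ^ 0) into (~ (b & (0 | (0 & a))))
step 3: absorb_or (→) rewrites (0 | (0 & a)) into 0, now (~ (b & 0))
step 4: xor_false (←) rewrites (~ (b & 0)) into ((~ (b & 0)) ^ 0)
step 5: and_true (←) rewrites b into (b & 1), now ((~ ((b & 1) & 0)) ^ 0)
step 6: absorb_or (←) rewrites 0 into (0 | (0 & b)), now ((~ ((b & 1) & (0 | (0 & b)))) ^ 0)
step 7: and_true (←) rewrites 1 into (1 & 1), now ((~ ((b & (1 & 1)) & (0 | (0 & b)))) ^ 0)
step 8: xor_false (←) rewrites (~ ((b & (1 & 1)) & (0 | (0 & b)))) into ((~ ((b & (1 & 1)) & (0 | (0 & b)))) ^ 0), which is E2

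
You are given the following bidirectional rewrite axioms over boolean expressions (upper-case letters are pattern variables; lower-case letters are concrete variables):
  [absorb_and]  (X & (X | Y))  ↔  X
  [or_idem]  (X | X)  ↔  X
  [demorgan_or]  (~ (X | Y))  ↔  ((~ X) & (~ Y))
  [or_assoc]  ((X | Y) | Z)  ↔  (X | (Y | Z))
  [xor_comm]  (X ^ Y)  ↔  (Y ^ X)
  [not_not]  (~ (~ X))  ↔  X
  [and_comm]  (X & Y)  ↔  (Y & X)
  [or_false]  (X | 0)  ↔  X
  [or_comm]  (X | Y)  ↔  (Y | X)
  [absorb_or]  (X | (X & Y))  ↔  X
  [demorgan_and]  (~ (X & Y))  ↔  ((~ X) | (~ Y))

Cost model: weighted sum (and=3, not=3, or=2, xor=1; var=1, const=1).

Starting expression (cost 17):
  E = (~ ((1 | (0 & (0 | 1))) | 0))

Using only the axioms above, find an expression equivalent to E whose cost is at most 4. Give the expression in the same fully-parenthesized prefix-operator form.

(~ 1)   [cost 4]

(1) (0 & (0 | 1))  =[absorb_and →]=  0    ⊢ (~ ((1 | 0) | 0))
(2) (1 | 0)  =[or_false →]=  1    ⊢ (~ (1 | 0))
(3) (1 | 0)  =[or_false →]=  1    ⊢ cost 4, within 4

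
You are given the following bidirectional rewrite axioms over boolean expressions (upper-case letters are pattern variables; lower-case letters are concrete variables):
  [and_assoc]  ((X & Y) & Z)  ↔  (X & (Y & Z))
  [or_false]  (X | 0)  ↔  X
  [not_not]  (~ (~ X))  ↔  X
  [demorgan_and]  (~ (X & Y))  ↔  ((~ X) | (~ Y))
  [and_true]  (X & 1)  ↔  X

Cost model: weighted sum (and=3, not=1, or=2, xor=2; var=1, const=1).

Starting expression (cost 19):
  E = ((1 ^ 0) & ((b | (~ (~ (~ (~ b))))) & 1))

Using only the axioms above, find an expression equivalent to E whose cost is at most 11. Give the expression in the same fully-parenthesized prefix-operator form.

step 1: not_not (→) rewrites (~ (~ (~ b))) into (~ b), now ((1 ^ 0) & ((b | (~ (~ b))) & 1))
step 2: and_true (→) rewrites ((b | (~ (~ b))) & 1) into (b | (~ (~ b))), now ((1 ^ 0) & (b | (~ (~ b))))
step 3: not_not (→) rewrites (~ (~ b)) into b, reaching cost 11 (bound 11)

((1 ^ 0) & (b | b))   [cost 11]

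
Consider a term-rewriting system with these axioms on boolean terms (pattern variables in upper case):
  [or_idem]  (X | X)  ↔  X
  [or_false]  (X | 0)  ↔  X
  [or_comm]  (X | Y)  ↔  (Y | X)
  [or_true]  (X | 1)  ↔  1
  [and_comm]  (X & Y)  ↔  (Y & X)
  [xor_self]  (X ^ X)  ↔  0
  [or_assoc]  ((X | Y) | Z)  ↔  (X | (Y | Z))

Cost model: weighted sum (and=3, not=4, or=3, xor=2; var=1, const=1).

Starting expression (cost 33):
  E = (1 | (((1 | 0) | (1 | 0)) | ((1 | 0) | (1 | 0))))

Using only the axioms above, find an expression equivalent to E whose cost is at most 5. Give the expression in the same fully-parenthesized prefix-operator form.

1. [or_idem →] (((1 | 0) | (1 | 0)) | ((1 | 0) | (1 | 0)))  →  ((1 | 0) | (1 | 0));  E = (1 | ((1 | 0) | (1 | 0)))
2. [or_idem →] ((1 | 0) | (1 | 0))  →  (1 | 0);  E = (1 | (1 | 0))
3. [or_false →] (1 | 0)  →  1;  cost 5 ≤ 5, done

(1 | 1)   [cost 5]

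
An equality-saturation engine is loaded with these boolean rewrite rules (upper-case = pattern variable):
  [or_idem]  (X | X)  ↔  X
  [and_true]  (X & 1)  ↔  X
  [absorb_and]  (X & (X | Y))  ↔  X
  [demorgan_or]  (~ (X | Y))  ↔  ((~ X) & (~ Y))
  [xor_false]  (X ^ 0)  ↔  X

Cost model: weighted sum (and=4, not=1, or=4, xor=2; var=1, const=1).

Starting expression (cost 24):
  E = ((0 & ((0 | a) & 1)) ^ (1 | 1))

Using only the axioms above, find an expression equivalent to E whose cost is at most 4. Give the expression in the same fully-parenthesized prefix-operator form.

(1) (1 | 1)  =[or_idem →]=  1    ⊢ ((0 & ((0 | a) & 1)) ^ 1)
(2) ((0 | a) & 1)  =[and_true →]=  (0 | a)    ⊢ ((0 & (0 | a)) ^ 1)
(3) (0 & (0 | a))  =[absorb_and →]=  0    ⊢ cost 4, within 4

(0 ^ 1)   [cost 4]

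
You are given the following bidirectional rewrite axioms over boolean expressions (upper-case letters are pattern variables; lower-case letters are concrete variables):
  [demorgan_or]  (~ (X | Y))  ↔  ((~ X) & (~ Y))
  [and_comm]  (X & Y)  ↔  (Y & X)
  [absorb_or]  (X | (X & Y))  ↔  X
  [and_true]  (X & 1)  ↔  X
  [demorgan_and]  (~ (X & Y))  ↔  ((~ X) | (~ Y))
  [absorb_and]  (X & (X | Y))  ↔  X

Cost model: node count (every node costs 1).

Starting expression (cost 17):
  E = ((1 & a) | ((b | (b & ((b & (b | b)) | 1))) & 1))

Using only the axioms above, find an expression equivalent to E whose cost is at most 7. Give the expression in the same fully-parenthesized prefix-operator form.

((1 & a) | (b | b))   [cost 7]

1. [absorb_and →] (b & (b | b))  →  b;  E = ((1 & a) | ((b | (b & (b | 1))) & 1))
2. [and_true →] ((b | (b & (b | 1))) & 1)  →  (b | (b & (b | 1)));  E = ((1 & a) | (b | (b & (b | 1))))
3. [absorb_and →] (b & (b | 1))  →  b;  cost 7 ≤ 7, done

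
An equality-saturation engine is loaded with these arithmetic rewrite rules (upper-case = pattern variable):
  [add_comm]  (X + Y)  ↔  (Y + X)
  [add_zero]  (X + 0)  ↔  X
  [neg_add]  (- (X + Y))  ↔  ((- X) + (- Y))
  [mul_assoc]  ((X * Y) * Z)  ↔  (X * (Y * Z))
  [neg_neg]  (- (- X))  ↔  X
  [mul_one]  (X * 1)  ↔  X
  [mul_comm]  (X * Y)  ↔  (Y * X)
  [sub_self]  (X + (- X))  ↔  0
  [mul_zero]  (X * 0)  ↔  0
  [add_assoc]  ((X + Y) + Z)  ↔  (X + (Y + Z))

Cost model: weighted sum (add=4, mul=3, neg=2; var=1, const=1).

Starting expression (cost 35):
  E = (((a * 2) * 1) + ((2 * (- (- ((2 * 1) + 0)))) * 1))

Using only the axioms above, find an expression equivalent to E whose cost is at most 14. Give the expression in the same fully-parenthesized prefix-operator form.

1. [neg_neg →] (- (- ((2 * 1) + 0)))  →  ((2 * 1) + 0);  E = (((a * 2) * 1) + ((2 * ((2 * 1) + 0)) * 1))
2. [mul_one →] ((a * 2) * 1)  →  (a * 2);  E = ((a * 2) + ((2 * ((2 * 1) + 0)) * 1))
3. [mul_one →] (2 * 1)  →  2;  E = ((a * 2) + ((2 * (2 + 0)) * 1))
4. [mul_one →] ((2 * (2 + 0)) * 1)  →  (2 * (2 + 0));  E = ((a * 2) + (2 * (2 + 0)))
5. [add_zero →] (2 + 0)  →  2;  cost 14 ≤ 14, done

((a * 2) + (2 * 2))   [cost 14]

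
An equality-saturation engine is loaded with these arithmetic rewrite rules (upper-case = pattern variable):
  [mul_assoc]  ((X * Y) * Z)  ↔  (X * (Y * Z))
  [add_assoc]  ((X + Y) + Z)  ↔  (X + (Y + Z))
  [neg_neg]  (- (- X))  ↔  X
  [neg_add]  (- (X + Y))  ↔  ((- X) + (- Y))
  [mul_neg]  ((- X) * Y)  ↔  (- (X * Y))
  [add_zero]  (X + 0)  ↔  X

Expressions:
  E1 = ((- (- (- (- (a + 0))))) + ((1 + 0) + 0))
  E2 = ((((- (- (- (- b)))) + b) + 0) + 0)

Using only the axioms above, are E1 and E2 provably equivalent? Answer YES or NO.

NO

All listed rules preserve value, hence provable equivalence implies equal values everywhere; look for a separating assignment.
a=0, b=0 gives E1 ↦ 1, E2 ↦ 0; values differ ⇒ not provably equivalent.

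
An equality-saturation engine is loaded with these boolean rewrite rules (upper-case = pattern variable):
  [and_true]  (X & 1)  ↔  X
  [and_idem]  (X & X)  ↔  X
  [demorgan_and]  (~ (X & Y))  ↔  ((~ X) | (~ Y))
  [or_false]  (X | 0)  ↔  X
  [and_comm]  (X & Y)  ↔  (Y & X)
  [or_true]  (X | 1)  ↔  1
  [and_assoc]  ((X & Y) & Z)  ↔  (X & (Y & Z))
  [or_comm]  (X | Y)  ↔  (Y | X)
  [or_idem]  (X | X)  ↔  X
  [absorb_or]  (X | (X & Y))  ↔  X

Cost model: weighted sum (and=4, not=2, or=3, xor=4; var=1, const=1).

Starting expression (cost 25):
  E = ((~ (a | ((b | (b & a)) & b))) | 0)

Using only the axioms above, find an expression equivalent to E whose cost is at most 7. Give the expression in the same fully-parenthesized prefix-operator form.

1. [absorb_or →] (b | (b & a))  →  b;  E = ((~ (a | (b & b))) | 0)
2. [and_idem →] (b & b)  →  b;  E = ((~ (a | b)) | 0)
3. [or_false →] ((~ (a | b)) | 0)  →  (~ (a | b));  cost 7 ≤ 7, done

(~ (a | b))   [cost 7]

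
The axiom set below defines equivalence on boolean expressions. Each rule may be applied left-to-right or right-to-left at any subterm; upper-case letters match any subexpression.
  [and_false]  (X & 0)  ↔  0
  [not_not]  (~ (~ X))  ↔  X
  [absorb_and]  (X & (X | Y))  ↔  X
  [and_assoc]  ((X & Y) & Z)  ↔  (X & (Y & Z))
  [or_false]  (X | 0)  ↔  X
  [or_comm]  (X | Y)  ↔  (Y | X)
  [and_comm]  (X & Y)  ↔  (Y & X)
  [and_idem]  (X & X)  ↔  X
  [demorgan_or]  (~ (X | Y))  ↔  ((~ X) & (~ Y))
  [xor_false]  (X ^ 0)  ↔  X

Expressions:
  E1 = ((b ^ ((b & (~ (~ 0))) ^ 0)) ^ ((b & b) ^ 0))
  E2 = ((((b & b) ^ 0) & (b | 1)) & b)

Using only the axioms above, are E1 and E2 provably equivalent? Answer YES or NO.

NO

The axioms are sound identities: if E1 ↔* E2 then E1 and E2 evaluate identically under any assignment.
Under b=1: E1 evaluates to 0, E2 to 1. Distinct ⇒ no rewrite sequence connects them.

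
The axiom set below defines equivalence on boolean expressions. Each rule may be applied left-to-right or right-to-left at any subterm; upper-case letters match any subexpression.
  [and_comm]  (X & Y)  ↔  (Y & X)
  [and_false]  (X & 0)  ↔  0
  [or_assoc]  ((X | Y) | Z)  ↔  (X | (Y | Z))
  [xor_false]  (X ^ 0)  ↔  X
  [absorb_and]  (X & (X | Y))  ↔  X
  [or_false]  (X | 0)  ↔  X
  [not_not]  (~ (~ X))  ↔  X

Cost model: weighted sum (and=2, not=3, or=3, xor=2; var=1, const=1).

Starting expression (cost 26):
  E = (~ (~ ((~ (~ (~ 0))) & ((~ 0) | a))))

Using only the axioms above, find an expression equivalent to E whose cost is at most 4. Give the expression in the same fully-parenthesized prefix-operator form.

(~ 0)   [cost 4]

(1) (~ (~ (~ 0)))  =[not_not →]=  (~ 0)    ⊢ (~ (~ ((~ 0) & ((~ 0) | a))))
(2) ((~ 0) & ((~ 0) | a))  =[absorb_and →]=  (~ 0)    ⊢ (~ (~ (~ 0)))
(3) (~ (~ 0))  =[not_not →]=  0    ⊢ cost 4, within 4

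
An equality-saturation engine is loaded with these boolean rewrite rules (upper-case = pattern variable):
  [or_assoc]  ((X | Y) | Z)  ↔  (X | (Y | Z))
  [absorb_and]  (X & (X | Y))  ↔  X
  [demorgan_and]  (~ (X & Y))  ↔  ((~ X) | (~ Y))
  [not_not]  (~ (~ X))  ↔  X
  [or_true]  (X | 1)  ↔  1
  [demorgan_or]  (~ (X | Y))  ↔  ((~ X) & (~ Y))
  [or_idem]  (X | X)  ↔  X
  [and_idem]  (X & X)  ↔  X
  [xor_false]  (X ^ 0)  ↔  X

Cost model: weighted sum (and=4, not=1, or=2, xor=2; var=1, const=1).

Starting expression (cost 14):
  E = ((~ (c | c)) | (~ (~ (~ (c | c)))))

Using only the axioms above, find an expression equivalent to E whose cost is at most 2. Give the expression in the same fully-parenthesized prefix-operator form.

(~ c)   [cost 2]

step 1: not_not (→) rewrites (~ (~ (c | c))) into (c | c), now ((~ (c | c)) | (~ (c | c)))
step 2: or_idem (→) rewrites ((~ (c | c)) | (~ (c | c))) into (~ (c | c))
step 3: or_idem (→) rewrites (c | c) into c, reaching cost 2 (bound 2)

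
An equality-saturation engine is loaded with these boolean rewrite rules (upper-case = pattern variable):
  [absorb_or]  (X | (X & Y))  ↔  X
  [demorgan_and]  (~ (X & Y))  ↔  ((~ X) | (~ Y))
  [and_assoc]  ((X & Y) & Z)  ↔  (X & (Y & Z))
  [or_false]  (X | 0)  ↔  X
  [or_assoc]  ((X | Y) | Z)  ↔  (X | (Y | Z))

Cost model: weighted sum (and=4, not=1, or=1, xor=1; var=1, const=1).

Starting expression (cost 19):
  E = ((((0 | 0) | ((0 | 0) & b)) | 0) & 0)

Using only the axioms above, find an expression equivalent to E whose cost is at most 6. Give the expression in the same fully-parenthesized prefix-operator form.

(0 & 0)   [cost 6]

step 1: absorb_or (→) rewrites ((0 | 0) | ((0 | 0) & b)) into (0 | 0), now (((0 | 0) | 0) & 0)
step 2: or_false (→) rewrites (0 | 0) into 0, now ((0 | 0) & 0)
step 3: or_false (→) rewrites (0 | 0) into 0, reaching cost 6 (bound 6)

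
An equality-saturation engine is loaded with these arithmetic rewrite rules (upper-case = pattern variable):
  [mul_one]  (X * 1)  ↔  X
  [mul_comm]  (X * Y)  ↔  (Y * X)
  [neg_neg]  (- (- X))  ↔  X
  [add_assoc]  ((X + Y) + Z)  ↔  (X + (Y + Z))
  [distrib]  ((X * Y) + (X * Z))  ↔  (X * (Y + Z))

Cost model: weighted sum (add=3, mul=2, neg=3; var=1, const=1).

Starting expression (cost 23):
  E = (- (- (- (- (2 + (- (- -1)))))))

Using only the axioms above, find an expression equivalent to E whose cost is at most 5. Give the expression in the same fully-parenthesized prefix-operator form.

(2 + -1)   [cost 5]

step 1: neg_neg (→) rewrites (- (- -1)) into -1, now (- (- (- (- (2 + -1)))))
step 2: neg_neg (→) rewrites (- (- (- (2 + -1)))) into (- (2 + -1)), now (- (- (2 + -1)))
step 3: neg_neg (→) rewrites (- (- (2 + -1))) into (2 + -1), reaching cost 5 (bound 5)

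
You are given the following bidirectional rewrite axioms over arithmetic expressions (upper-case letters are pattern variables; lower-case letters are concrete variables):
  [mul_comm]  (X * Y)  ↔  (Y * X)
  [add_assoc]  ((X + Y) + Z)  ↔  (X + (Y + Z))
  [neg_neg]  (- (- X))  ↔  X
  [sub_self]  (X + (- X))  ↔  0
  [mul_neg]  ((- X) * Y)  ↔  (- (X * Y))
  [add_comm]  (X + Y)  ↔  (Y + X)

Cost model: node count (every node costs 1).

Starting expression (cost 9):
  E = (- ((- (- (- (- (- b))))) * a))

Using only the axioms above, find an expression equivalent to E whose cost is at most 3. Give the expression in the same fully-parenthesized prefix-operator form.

(a * b)   [cost 3]

1. [neg_neg →] (- (- (- (- (- b)))))  →  (- (- (- b)));  E = (- ((- (- (- b))) * a))
2. [mul_neg →] ((- (- (- b))) * a)  →  (- ((- (- b)) * a));  E = (- (- ((- (- b)) * a)))
3. [neg_neg →] (- (- ((- (- b)) * a)))  →  ((- (- b)) * a)
4. [mul_comm →] ((- (- b)) * a)  →  (a * (- (- b)))
5. [neg_neg →] (- (- b))  →  b;  cost 3 ≤ 3, done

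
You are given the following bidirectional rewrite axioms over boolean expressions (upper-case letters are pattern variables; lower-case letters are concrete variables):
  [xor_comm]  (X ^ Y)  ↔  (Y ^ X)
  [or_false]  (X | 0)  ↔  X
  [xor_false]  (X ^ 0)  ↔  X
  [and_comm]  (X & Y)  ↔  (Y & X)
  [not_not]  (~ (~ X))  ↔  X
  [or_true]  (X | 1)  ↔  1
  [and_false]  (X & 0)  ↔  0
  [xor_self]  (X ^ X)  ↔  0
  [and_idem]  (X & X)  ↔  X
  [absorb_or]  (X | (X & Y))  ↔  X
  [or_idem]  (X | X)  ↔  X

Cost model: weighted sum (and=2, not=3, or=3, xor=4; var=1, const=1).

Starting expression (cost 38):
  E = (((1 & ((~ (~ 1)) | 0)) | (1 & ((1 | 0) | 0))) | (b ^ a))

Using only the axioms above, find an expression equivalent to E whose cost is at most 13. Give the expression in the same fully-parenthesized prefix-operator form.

((1 & 1) | (b ^ a))   [cost 13]

(1) (~ (~ 1))  =[not_not →]=  1    ⊢ (((1 & (1 | 0)) | (1 & ((1 | 0) | 0))) | (b ^ a))
(2) ((1 | 0) | 0)  =[or_false →]=  (1 | 0)    ⊢ (((1 & (1 | 0)) | (1 & (1 | 0))) | (b ^ a))
(3) ((1 & (1 | 0)) | (1 & (1 | 0)))  =[or_idem →]=  (1 & (1 | 0))    ⊢ ((1 & (1 | 0)) | (b ^ a))
(4) (1 | 0)  =[or_false →]=  1    ⊢ cost 13, within 13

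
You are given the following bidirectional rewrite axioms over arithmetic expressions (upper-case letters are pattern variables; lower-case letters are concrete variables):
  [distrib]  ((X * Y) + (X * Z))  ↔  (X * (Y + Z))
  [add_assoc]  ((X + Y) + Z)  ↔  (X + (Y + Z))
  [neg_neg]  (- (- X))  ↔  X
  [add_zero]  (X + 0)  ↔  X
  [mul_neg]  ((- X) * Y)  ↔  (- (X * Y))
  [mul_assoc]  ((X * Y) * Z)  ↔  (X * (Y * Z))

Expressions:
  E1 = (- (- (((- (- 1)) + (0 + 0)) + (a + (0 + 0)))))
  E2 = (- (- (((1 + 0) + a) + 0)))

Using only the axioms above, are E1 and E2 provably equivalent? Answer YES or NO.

1. [neg_neg →] (- (- 1))  →  1;  E1 = (- (- ((1 + (0 + 0)) + (a + (0 + 0)))))
2. [add_zero →] (0 + 0)  →  0;  E1 = (- (- ((1 + (0 + 0)) + (a + 0))))
3. [neg_neg →] (- (- ((1 + (0 + 0)) + (a + 0))))  →  ((1 + (0 + 0)) + (a + 0))
4. [add_zero →] (0 + 0)  →  0;  E1 = ((1 + 0) + (a + 0))
5. [add_zero →] (1 + 0)  →  1;  E1 = (1 + (a + 0))
6. [add_zero →] (a + 0)  →  a;  E1 = (1 + a)
7. [add_zero ←] (1 + a)  →  ((1 + a) + 0)
8. [neg_neg ←] ((1 + a) + 0)  →  (- (- ((1 + a) + 0)))
9. [add_zero ←] 1  →  (1 + 0);  this is E2

YES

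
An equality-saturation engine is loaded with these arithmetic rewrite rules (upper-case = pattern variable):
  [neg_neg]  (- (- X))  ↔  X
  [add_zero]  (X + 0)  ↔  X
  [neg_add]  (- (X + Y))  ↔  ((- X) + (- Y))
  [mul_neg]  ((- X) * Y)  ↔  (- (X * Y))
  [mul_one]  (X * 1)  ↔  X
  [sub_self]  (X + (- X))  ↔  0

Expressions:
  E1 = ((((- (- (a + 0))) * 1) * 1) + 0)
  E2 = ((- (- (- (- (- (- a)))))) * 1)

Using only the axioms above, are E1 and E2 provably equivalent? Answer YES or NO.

YES

step 1: mul_one (→) rewrites ((- (- (a + 0))) * 1) into (- (- (a + 0))), now (((- (- (a + 0))) * 1) + 0)
step 2: add_zero (→) rewrites (a + 0) into a, now (((- (- a)) * 1) + 0)
step 3: add_zero (→) rewrites (((- (- a)) * 1) + 0) into ((- (- a)) * 1)
step 4: mul_one (→) rewrites ((- (- a)) * 1) into (- (- a))
step 5: neg_neg (←) rewrites (- (- a)) into (- (- (- (- a))))
step 6: neg_neg (←) rewrites (- (- (- a))) into (- (- (- (- (- a))))), now (- (- (- (- (- (- a))))))
step 7: mul_one (←) rewrites (- (- (- (- (- (- a)))))) into ((- (- (- (- (- (- a)))))) * 1), which is E2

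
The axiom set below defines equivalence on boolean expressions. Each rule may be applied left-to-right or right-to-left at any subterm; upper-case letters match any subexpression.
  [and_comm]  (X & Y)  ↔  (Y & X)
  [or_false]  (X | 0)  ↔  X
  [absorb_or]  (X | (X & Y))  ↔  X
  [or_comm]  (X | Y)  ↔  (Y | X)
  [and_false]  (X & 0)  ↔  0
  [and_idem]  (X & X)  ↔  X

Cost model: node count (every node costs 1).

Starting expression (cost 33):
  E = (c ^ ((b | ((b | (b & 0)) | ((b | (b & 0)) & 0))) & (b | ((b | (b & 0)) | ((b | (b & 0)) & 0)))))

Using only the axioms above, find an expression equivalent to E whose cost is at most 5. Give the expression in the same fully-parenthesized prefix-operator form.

(c ^ (b | b))   [cost 5]

1. [and_idem →] ((b | ((b | (b & 0)) | ((b | (b & 0)) & 0))) & (b | ((b | (b & 0)) | ((b | (b & 0)) & 0))))  →  (b | ((b | (b & 0)) | ((b | (b & 0)) & 0)));  E = (c ^ (b | ((b | (b & 0)) | ((b | (b & 0)) & 0))))
2. [absorb_or →] ((b | (b & 0)) | ((b | (b & 0)) & 0))  →  (b | (b & 0));  E = (c ^ (b | (b | (b & 0))))
3. [absorb_or →] (b | (b & 0))  →  b;  cost 5 ≤ 5, done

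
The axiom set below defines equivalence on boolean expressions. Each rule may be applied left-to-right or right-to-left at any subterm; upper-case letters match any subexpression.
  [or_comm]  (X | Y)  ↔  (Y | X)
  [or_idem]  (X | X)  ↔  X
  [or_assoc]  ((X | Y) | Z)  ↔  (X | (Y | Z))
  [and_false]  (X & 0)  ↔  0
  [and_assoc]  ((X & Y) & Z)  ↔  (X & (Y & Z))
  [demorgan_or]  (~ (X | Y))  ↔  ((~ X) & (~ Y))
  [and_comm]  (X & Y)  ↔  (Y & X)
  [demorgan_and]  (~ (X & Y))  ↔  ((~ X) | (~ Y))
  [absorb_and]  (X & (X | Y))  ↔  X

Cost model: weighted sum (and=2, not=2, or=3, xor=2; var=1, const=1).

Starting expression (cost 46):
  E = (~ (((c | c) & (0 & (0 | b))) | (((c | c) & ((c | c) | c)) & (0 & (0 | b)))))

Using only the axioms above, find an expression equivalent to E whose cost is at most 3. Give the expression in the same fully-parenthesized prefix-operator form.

(~ 0)   [cost 3]

1. [absorb_and →] ((c | c) & ((c | c) | c))  →  (c | c);  E = (~ (((c | c) & (0 & (0 | b))) | ((c | c) & (0 & (0 | b)))))
2. [or_idem →] (((c | c) & (0 & (0 | b))) | ((c | c) & (0 & (0 | b))))  →  ((c | c) & (0 & (0 | b)));  E = (~ ((c | c) & (0 & (0 | b))))
3. [absorb_and →] (0 & (0 | b))  →  0;  E = (~ ((c | c) & 0))
4. [or_idem →] (c | c)  →  c;  E = (~ (c & 0))
5. [and_false →] (c & 0)  →  0;  cost 3 ≤ 3, done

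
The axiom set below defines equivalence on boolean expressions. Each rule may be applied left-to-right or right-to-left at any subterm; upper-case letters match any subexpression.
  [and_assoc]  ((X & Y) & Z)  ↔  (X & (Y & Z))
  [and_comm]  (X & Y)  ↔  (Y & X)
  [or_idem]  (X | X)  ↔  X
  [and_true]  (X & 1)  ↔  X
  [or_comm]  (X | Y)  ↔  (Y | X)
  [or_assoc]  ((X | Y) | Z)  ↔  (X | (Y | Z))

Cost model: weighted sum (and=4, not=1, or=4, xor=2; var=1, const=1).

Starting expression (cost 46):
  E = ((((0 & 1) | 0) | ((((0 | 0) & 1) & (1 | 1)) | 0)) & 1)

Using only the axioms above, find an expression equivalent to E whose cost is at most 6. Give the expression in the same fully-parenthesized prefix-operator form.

1. [and_true →] ((0 | 0) & 1)  →  (0 | 0);  E = ((((0 & 1) | 0) | (((0 | 0) & (1 | 1)) | 0)) & 1)
2. [or_idem →] (1 | 1)  →  1;  E = ((((0 & 1) | 0) | (((0 | 0) & 1) | 0)) & 1)
3. [or_idem →] (0 | 0)  →  0;  E = ((((0 & 1) | 0) | ((0 & 1) | 0)) & 1)
4. [or_idem →] (((0 & 1) | 0) | ((0 & 1) | 0))  →  ((0 & 1) | 0);  E = (((0 & 1) | 0) & 1)
5. [and_true →] (((0 & 1) | 0) & 1)  →  ((0 & 1) | 0)
6. [and_true →] (0 & 1)  →  0;  cost 6 ≤ 6, done

(0 | 0)   [cost 6]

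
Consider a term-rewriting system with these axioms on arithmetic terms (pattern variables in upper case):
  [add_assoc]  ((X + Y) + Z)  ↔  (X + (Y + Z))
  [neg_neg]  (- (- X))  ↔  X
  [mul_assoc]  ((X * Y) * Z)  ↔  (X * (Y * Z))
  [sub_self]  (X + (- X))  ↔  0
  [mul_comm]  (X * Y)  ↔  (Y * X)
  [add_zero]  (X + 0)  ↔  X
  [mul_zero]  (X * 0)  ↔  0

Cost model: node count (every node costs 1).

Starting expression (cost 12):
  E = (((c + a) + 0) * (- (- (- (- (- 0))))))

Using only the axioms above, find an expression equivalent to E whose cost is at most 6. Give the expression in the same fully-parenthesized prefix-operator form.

((c + a) * (- 0))   [cost 6]

step 1: neg_neg (→) rewrites (- (- (- 0))) into (- 0), now (((c + a) + 0) * (- (- (- 0))))
step 2: neg_neg (→) rewrites (- (- 0)) into 0, now (((c + a) + 0) * (- 0))
step 3: add_zero (→) rewrites ((c + a) + 0) into (c + a), reaching cost 6 (bound 6)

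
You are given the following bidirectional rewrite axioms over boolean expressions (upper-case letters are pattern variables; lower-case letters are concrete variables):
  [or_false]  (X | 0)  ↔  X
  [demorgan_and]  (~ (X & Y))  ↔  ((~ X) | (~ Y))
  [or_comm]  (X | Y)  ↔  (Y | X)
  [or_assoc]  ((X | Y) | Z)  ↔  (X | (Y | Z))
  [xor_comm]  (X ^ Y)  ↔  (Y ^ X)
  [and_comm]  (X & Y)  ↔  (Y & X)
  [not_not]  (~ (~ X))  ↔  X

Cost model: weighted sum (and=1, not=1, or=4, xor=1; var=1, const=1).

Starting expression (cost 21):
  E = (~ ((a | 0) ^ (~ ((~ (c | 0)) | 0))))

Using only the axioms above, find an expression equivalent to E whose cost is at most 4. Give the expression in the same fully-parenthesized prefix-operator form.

1. [or_false →] (c | 0)  →  c;  E = (~ ((a | 0) ^ (~ ((~ c) | 0))))
2. [or_false →] ((~ c) | 0)  →  (~ c);  E = (~ ((a | 0) ^ (~ (~ c))))
3. [not_not →] (~ (~ c))  →  c;  E = (~ ((a | 0) ^ c))
4. [or_false →] (a | 0)  →  a;  cost 4 ≤ 4, done

(~ (a ^ c))   [cost 4]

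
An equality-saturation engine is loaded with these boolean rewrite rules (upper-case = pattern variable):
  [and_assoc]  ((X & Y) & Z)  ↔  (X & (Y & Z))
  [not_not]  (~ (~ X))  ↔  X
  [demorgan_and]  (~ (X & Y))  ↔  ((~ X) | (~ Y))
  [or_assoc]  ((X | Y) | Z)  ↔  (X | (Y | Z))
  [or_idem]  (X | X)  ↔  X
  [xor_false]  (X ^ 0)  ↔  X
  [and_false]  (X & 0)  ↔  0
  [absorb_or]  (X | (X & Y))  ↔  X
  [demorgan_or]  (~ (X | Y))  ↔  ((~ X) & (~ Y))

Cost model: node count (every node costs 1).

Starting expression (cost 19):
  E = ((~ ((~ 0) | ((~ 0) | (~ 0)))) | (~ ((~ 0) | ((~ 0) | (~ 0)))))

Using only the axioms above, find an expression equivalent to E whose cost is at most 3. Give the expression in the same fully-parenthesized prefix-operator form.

1. [or_idem →] ((~ ((~ 0) | ((~ 0) | (~ 0)))) | (~ ((~ 0) | ((~ 0) | (~ 0)))))  →  (~ ((~ 0) | ((~ 0) | (~ 0))))
2. [or_idem →] ((~ 0) | (~ 0))  →  (~ 0);  E = (~ ((~ 0) | (~ 0)))
3. [or_idem →] ((~ 0) | (~ 0))  →  (~ 0);  cost 3 ≤ 3, done

(~ (~ 0))   [cost 3]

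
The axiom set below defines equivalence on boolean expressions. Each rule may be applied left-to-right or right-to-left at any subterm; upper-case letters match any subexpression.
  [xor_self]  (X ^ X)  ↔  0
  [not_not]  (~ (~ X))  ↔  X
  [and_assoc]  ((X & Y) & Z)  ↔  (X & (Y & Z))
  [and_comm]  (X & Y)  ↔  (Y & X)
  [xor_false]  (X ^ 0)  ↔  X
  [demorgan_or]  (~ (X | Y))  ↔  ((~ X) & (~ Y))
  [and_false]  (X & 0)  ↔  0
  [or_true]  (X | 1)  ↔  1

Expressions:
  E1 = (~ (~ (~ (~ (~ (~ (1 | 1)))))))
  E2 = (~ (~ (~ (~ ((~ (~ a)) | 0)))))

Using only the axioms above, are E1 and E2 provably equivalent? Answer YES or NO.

The axioms are sound identities: if E1 ↔* E2 then E1 and E2 evaluate identically under any assignment.
Under a=0: E1 evaluates to 1, E2 to 0. Distinct ⇒ no rewrite sequence connects them.

NO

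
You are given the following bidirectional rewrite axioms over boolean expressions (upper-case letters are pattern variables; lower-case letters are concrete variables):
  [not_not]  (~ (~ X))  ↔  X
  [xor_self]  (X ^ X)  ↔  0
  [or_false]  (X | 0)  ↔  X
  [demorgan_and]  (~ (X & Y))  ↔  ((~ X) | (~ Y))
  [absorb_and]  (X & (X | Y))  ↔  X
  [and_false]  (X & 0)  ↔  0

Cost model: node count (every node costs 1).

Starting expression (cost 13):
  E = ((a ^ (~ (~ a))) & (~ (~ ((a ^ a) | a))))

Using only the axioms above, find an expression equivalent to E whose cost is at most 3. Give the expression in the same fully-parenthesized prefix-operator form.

1. [not_not →] (~ (~ a))  →  a;  E = ((a ^ a) & (~ (~ ((a ^ a) | a))))
2. [not_not →] (~ (~ ((a ^ a) | a)))  →  ((a ^ a) | a);  E = ((a ^ a) & ((a ^ a) | a))
3. [absorb_and →] ((a ^ a) & ((a ^ a) | a))  →  (a ^ a);  cost 3 ≤ 3, done

(a ^ a)   [cost 3]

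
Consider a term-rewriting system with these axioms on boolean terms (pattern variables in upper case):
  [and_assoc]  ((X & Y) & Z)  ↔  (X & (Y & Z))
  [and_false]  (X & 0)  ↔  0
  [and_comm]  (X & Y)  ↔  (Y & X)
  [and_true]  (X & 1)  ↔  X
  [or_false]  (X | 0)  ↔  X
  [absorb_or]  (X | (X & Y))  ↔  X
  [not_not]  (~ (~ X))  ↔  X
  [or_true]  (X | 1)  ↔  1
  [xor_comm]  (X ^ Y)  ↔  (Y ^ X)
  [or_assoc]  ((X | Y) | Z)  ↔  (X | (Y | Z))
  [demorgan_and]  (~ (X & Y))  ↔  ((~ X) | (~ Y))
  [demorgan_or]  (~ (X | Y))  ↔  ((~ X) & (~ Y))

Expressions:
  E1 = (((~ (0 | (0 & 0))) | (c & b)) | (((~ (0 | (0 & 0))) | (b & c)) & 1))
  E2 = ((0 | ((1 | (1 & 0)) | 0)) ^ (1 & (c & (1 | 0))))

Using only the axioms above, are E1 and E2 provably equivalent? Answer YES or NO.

NO

All listed rules preserve value, hence provable equivalence implies equal values everywhere; look for a separating assignment.
b=0, c=1 gives E1 ↦ 1, E2 ↦ 0; values differ ⇒ not provably equivalent.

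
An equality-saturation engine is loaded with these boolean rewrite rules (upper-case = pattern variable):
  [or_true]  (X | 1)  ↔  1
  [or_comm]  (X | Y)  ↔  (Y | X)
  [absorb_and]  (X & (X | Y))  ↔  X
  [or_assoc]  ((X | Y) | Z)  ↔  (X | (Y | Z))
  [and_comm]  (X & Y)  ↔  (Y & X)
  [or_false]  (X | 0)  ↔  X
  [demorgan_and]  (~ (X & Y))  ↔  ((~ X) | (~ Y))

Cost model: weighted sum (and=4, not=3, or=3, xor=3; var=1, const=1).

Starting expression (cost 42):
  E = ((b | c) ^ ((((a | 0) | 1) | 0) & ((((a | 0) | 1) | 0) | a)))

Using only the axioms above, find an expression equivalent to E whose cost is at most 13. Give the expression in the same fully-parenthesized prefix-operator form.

step 1: absorb_and (→) rewrites ((((a | 0) | 1) | 0) & ((((a | 0) | 1) | 0) | a)) into (((a | 0) | 1) | 0), now ((b | c) ^ (((a | 0) | 1) | 0))
step 2: or_false (→) rewrites (((a | 0) | 1) | 0) into ((a | 0) | 1), now ((b | c) ^ ((a | 0) | 1))
step 3: or_false (→) rewrites (a | 0) into a, reaching cost 13 (bound 13)

((b | c) ^ (a | 1))   [cost 13]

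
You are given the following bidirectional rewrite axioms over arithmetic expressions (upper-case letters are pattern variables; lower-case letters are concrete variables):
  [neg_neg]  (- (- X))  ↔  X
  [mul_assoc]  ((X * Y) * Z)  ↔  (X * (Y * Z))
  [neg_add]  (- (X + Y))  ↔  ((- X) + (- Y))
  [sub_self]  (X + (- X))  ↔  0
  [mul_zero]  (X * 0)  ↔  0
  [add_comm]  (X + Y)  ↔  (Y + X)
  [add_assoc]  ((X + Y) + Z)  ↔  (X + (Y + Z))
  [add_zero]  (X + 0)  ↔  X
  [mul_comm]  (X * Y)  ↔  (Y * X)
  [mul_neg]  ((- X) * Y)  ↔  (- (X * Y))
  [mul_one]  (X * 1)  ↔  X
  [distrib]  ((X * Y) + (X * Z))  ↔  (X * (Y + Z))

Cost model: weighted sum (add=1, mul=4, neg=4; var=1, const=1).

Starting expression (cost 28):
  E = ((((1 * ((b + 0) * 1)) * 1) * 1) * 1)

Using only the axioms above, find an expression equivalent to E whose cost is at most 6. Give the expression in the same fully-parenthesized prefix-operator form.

(1 * b)   [cost 6]

1. [mul_one →] ((((1 * ((b + 0) * 1)) * 1) * 1) * 1)  →  (((1 * ((b + 0) * 1)) * 1) * 1)
2. [add_zero →] (b + 0)  →  b;  E = (((1 * (b * 1)) * 1) * 1)
3. [mul_one →] (b * 1)  →  b;  E = (((1 * b) * 1) * 1)
4. [mul_one →] (((1 * b) * 1) * 1)  →  ((1 * b) * 1)
5. [mul_one →] ((1 * b) * 1)  →  (1 * b);  cost 6 ≤ 6, done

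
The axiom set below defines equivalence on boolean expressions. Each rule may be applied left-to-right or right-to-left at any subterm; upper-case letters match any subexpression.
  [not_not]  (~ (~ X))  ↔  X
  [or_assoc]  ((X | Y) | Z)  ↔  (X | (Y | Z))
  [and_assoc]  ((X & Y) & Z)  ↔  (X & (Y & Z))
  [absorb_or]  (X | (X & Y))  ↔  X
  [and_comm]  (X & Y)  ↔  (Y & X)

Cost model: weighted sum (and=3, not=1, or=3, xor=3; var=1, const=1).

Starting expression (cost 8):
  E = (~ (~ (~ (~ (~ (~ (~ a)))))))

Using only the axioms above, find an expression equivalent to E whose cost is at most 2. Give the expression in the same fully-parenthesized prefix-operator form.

(~ a)   [cost 2]

(1) (~ (~ (~ (~ (~ (~ a))))))  =[not_not →]=  (~ (~ (~ (~ a))))    ⊢ (~ (~ (~ (~ (~ a)))))
(2) (~ (~ (~ a)))  =[not_not →]=  (~ a)    ⊢ (~ (~ (~ a)))
(3) (~ (~ (~ a)))  =[not_not →]=  (~ a)    ⊢ cost 2, within 2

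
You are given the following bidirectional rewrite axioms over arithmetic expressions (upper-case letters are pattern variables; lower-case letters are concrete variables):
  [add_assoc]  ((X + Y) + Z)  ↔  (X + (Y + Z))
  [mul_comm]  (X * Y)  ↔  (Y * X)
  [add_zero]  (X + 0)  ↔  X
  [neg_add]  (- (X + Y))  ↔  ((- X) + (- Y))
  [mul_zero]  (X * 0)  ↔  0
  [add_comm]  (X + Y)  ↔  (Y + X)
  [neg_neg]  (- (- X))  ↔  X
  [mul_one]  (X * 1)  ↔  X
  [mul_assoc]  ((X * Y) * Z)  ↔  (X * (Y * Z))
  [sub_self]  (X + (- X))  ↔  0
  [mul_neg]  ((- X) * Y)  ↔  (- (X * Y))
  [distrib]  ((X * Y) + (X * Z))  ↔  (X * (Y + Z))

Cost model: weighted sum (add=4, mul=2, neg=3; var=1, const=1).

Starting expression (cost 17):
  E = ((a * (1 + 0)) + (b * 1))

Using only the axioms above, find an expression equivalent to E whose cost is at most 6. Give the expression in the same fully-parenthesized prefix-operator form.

(b + a)   [cost 6]

(1) (1 + 0)  =[add_zero →]=  1    ⊢ ((a * 1) + (b * 1))
(2) ((a * 1) + (b * 1))  =[add_comm →]=  ((b * 1) + (a * 1))
(3) (b * 1)  =[mul_one →]=  b    ⊢ (b + (a * 1))
(4) (a * 1)  =[mul_one →]=  a    ⊢ cost 6, within 6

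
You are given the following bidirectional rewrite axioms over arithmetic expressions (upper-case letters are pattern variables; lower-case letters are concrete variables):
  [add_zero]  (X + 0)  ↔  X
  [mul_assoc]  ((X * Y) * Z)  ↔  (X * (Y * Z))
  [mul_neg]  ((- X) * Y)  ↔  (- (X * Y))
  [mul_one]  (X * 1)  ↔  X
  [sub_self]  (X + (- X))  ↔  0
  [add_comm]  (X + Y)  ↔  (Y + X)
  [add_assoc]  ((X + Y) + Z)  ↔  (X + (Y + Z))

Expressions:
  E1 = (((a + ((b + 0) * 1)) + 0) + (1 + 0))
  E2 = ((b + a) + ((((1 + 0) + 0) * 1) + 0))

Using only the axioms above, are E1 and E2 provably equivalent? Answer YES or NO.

YES

1. [add_zero →] ((a + ((b + 0) * 1)) + 0)  →  (a + ((b + 0) * 1));  E1 = ((a + ((b + 0) * 1)) + (1 + 0))
2. [add_zero →] (b + 0)  →  b;  E1 = ((a + (b * 1)) + (1 + 0))
3. [mul_one →] (b * 1)  →  b;  E1 = ((a + b) + (1 + 0))
4. [add_comm →] (a + b)  →  (b + a);  E1 = ((b + a) + (1 + 0))
5. [mul_one ←] (1 + 0)  →  ((1 + 0) * 1);  E1 = ((b + a) + ((1 + 0) * 1))
6. [add_zero ←] (1 + 0)  →  ((1 + 0) + 0);  E1 = ((b + a) + (((1 + 0) + 0) * 1))
7. [add_zero ←] (((1 + 0) + 0) * 1)  →  ((((1 + 0) + 0) * 1) + 0);  this is E2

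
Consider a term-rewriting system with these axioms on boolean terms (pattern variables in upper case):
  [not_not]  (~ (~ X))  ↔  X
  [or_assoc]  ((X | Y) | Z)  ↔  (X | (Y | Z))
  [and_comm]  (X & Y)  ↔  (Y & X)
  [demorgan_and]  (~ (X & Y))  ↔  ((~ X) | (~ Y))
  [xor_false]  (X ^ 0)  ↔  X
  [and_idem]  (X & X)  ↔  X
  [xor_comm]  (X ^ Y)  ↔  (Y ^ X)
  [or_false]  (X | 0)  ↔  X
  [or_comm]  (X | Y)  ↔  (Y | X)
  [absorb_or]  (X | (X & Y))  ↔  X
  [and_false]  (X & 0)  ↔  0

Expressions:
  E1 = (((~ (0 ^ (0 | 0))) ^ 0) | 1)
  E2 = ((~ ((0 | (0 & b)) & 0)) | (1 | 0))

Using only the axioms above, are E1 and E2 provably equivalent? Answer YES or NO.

YES

1. [or_false →] (0 | 0)  →  0;  E1 = (((~ (0 ^ 0)) ^ 0) | 1)
2. [xor_false →] ((~ (0 ^ 0)) ^ 0)  →  (~ (0 ^ 0));  E1 = ((~ (0 ^ 0)) | 1)
3. [xor_false →] (0 ^ 0)  →  0;  E1 = ((~ 0) | 1)
4. [or_false ←] 1  →  (1 | 0);  E1 = ((~ 0) | (1 | 0))
5. [and_idem ←] 0  →  (0 & 0);  E1 = ((~ (0 & 0)) | (1 | 0))
6. [absorb_or ←] 0  →  (0 | (0 & b));  this is E2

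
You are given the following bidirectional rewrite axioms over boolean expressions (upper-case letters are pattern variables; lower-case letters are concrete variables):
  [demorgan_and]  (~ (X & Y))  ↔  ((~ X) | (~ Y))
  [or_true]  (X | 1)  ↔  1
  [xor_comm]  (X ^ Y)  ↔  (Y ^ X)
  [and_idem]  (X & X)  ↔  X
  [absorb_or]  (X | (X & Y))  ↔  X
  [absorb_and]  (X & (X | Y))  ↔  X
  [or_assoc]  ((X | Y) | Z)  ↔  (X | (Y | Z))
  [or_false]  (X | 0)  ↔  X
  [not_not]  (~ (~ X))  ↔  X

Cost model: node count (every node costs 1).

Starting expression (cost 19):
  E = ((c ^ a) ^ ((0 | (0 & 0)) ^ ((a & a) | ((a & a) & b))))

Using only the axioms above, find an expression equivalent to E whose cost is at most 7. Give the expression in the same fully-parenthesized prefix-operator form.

step 1: absorb_or (→) rewrites ((a & a) | ((a & a) & b)) into (a & a), now ((c ^ a) ^ ((0 | (0 & 0)) ^ (a & a)))
step 2: and_idem (→) rewrites (a & a) into a, now ((c ^ a) ^ ((0 | (0 & 0)) ^ a))
step 3: absorb_or (→) rewrites (0 | (0 & 0)) into 0, reaching cost 7 (bound 7)

((c ^ a) ^ (0 ^ a))   [cost 7]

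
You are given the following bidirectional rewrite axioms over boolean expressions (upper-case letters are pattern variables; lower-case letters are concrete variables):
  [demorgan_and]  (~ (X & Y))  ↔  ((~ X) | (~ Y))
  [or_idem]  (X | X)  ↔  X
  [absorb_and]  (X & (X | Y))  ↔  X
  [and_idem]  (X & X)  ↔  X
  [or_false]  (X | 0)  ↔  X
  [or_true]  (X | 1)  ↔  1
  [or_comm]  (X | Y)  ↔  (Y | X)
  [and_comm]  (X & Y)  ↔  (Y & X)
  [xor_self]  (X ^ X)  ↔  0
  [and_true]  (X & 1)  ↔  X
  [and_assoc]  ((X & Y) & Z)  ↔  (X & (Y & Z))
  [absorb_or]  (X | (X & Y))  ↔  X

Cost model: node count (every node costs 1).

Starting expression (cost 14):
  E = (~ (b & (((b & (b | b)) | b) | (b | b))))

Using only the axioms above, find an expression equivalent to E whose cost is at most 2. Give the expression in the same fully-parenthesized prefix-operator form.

(1) (b & (b | b))  =[absorb_and →]=  b    ⊢ (~ (b & ((b | b) | (b | b))))
(2) ((b | b) | (b | b))  =[or_idem →]=  (b | b)    ⊢ (~ (b & (b | b)))
(3) (b & (b | b))  =[absorb_and →]=  b    ⊢ cost 2, within 2

(~ b)   [cost 2]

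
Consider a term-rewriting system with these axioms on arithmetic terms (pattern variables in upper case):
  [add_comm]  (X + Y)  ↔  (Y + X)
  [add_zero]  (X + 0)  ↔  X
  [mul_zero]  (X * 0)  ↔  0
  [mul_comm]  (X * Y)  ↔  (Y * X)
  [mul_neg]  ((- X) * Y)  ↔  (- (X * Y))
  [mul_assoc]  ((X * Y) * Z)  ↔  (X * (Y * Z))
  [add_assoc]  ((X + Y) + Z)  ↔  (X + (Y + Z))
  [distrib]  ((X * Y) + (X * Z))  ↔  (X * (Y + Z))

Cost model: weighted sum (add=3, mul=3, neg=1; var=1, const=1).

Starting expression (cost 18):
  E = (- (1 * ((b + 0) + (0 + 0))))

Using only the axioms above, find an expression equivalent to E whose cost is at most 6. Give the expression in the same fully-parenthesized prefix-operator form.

1. [add_zero →] (0 + 0)  →  0;  E = (- (1 * ((b + 0) + 0)))
2. [add_zero →] ((b + 0) + 0)  →  (b + 0);  E = (- (1 * (b + 0)))
3. [add_zero →] (b + 0)  →  b;  cost 6 ≤ 6, done

(- (1 * b))   [cost 6]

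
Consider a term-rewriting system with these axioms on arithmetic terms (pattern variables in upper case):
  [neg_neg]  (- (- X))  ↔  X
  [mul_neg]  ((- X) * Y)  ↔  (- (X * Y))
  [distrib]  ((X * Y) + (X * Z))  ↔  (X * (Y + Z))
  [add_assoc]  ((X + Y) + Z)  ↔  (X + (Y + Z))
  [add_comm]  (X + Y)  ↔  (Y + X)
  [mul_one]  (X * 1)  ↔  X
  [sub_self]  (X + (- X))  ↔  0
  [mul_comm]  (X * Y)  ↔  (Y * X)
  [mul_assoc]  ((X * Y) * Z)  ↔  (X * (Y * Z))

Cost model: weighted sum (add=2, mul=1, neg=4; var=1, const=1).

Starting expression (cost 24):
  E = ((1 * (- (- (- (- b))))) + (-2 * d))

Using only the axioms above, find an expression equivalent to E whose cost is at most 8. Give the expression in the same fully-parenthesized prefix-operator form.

1. [add_comm →] ((1 * (- (- (- (- b))))) + (-2 * d))  →  ((-2 * d) + (1 * (- (- (- (- b))))))
2. [neg_neg →] (- (- (- b)))  →  (- b);  E = ((-2 * d) + (1 * (- (- b))))
3. [neg_neg →] (- (- b))  →  b;  cost 8 ≤ 8, done

((-2 * d) + (1 * b))   [cost 8]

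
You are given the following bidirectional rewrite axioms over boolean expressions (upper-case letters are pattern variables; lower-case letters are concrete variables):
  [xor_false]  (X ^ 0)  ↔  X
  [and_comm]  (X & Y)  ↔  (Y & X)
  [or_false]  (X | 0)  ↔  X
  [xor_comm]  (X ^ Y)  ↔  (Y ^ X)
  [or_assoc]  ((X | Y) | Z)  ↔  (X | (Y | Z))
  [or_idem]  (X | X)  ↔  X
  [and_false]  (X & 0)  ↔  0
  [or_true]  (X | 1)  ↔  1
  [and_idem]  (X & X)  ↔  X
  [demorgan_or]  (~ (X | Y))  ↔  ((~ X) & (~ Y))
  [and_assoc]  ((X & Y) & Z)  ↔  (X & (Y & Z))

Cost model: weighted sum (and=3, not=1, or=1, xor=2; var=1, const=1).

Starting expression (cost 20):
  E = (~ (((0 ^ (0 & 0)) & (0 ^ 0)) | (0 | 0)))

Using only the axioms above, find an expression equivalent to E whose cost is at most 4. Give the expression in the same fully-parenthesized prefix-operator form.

1. [and_idem →] (0 & 0)  →  0;  E = (~ (((0 ^ 0) & (0 ^ 0)) | (0 | 0)))
2. [and_idem →] ((0 ^ 0) & (0 ^ 0))  →  (0 ^ 0);  E = (~ ((0 ^ 0) | (0 | 0)))
3. [or_idem →] (0 | 0)  →  0;  E = (~ ((0 ^ 0) | 0))
4. [xor_false →] (0 ^ 0)  →  0;  cost 4 ≤ 4, done

(~ (0 | 0))   [cost 4]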